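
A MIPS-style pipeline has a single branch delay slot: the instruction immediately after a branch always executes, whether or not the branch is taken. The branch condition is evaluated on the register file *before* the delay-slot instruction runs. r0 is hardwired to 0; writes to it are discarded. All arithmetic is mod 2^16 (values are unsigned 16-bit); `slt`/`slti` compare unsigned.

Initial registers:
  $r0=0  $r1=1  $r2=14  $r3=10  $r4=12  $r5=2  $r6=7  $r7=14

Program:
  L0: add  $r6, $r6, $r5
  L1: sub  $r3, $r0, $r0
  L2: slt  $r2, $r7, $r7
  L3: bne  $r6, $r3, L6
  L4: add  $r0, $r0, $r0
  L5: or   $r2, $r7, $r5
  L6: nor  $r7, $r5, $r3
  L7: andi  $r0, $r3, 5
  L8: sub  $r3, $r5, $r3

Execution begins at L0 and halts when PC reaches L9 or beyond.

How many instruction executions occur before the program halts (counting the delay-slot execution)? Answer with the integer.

#0 add  $r6, $r6, $r5 ; 0/1/14/10/12/2/9/14
#1 sub  $r3, $r0, $r0 ; 0/1/14/0/12/2/9/14
#2 slt  $r2, $r7, $r7 ; 0/1/0/0/12/2/9/14
#3 bne  $r6, $r3, L6 ; 0/1/0/0/12/2/9/14 ; →target
#4 add  $r0, $r0, $r0 ; 0/1/0/0/12/2/9/14
#6 nor  $r7, $r5, $r3 ; 0/1/0/0/12/2/9/65533
#7 andi  $r0, $r3, 5 ; 0/1/0/0/12/2/9/65533
#8 sub  $r3, $r5, $r3 ; 0/1/0/2/12/2/9/65533

8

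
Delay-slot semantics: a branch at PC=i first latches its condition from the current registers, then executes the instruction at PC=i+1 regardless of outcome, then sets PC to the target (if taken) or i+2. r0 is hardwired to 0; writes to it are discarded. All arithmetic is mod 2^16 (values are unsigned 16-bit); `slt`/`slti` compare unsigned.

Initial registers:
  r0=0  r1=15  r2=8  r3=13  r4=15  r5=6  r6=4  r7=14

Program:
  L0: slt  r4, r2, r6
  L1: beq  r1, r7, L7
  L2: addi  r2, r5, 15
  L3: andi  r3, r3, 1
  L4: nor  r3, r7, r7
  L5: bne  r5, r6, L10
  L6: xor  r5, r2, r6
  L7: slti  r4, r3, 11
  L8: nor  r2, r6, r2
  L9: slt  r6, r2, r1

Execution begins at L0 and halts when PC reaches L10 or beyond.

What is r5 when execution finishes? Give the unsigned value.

17

#0 slt  r4, r2, r6 ; 0/15/8/13/0/6/4/14
#1 beq  r1, r7, L7 ; 0/15/8/13/0/6/4/14 ; →fallthru
#2 addi  r2, r5, 15 ; 0/15/21/13/0/6/4/14
#3 andi  r3, r3, 1 ; 0/15/21/1/0/6/4/14
#4 nor  r3, r7, r7 ; 0/15/21/65521/0/6/4/14
#5 bne  r5, r6, L10 ; 0/15/21/65521/0/6/4/14 ; →target
#6 xor  r5, r2, r6 ; 0/15/21/65521/0/17/4/14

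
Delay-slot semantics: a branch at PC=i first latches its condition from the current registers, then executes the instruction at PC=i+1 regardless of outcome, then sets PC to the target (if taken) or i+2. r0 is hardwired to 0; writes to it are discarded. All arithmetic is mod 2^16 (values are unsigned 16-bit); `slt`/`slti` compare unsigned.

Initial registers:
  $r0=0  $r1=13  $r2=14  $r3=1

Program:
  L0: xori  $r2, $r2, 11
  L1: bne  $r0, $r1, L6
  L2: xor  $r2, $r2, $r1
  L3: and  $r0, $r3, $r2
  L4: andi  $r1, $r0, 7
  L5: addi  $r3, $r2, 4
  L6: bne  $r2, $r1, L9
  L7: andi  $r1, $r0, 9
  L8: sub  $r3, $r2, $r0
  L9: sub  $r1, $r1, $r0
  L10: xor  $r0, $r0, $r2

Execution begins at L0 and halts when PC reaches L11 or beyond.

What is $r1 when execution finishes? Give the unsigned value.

0

#0 xori  $r2, $r2, 11 ; 0/13/5/1
#1 bne  $r0, $r1, L6 ; 0/13/5/1 ; →target
#2 xor  $r2, $r2, $r1 ; 0/13/8/1
#6 bne  $r2, $r1, L9 ; 0/13/8/1 ; →target
#7 andi  $r1, $r0, 9 ; 0/0/8/1
#9 sub  $r1, $r1, $r0 ; 0/0/8/1
#10 xor  $r0, $r0, $r2 ; 0/0/8/1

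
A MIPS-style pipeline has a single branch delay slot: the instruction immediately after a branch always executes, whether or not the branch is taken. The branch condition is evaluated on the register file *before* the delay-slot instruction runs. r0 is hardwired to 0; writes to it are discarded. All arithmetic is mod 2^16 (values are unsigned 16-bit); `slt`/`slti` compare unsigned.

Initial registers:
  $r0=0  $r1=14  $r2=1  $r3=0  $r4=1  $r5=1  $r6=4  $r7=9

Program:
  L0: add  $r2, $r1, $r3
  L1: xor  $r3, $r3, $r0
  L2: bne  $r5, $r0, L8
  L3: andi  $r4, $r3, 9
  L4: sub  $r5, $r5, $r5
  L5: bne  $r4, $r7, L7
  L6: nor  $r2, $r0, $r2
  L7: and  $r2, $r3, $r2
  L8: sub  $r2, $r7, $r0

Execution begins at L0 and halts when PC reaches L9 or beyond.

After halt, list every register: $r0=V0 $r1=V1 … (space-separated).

  step pc=0: add  $r2, $r1, $r3  regs=(0,14,14,0,1,1,4,9)
  step pc=1: xor  $r3, $r3, $r0  regs=(0,14,14,0,1,1,4,9)
  step pc=2: bne  $r5, $r0, L8  cond=T  regs=(0,14,14,0,1,1,4,9)
  step pc=3: andi  $r4, $r3, 9  regs=(0,14,14,0,0,1,4,9)
  step pc=8: sub  $r2, $r7, $r0  regs=(0,14,9,0,0,1,4,9)

$r0=0 $r1=14 $r2=9 $r3=0 $r4=0 $r5=1 $r6=4 $r7=9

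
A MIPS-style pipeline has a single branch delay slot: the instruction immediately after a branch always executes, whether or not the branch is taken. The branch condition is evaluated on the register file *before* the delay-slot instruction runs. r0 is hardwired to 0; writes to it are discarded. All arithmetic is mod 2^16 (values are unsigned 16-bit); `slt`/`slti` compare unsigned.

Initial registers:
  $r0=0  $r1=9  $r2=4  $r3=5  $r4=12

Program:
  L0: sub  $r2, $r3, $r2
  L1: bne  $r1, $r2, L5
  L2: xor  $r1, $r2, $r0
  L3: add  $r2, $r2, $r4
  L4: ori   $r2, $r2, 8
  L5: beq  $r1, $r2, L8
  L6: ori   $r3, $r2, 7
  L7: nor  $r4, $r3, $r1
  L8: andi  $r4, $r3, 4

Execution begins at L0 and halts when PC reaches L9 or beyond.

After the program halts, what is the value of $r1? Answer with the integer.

1

[0] sub  $r2, $r3, $r2  →  {$r0:0, $r1:9, $r2:1, $r3:5, $r4:12}
[1] bne  $r1, $r2, L5  →  {$r0:0, $r1:9, $r2:1, $r3:5, $r4:12}  ⟨branch taken⟩
[2] xor  $r1, $r2, $r0  →  {$r0:0, $r1:1, $r2:1, $r3:5, $r4:12}
[5] beq  $r1, $r2, L8  →  {$r0:0, $r1:1, $r2:1, $r3:5, $r4:12}  ⟨branch taken⟩
[6] ori   $r3, $r2, 7  →  {$r0:0, $r1:1, $r2:1, $r3:7, $r4:12}
[8] andi  $r4, $r3, 4  →  {$r0:0, $r1:1, $r2:1, $r3:7, $r4:4}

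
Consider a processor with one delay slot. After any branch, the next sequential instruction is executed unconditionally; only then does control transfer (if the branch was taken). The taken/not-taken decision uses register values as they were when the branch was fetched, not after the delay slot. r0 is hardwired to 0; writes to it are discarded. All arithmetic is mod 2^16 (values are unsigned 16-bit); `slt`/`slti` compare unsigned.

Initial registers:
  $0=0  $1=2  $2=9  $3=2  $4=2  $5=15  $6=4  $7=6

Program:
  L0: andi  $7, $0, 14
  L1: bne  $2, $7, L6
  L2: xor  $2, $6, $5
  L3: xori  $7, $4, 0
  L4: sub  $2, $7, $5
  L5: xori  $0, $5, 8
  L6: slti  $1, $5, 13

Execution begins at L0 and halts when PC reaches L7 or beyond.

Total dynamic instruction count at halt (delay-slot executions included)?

PC=0  andi  $7, $0, 14       | $0=0 $1=2 $2=9 $3=2 $4=2 $5=15 $6=4 $7=0
PC=1  bne  $2, $7, L6        | $0=0 $1=2 $2=9 $3=2 $4=2 $5=15 $6=4 $7=0  [TAKEN]
PC=2  xor  $2, $6, $5        | $0=0 $1=2 $2=11 $3=2 $4=2 $5=15 $6=4 $7=0
PC=6  slti  $1, $5, 13       | $0=0 $1=0 $2=11 $3=2 $4=2 $5=15 $6=4 $7=0

4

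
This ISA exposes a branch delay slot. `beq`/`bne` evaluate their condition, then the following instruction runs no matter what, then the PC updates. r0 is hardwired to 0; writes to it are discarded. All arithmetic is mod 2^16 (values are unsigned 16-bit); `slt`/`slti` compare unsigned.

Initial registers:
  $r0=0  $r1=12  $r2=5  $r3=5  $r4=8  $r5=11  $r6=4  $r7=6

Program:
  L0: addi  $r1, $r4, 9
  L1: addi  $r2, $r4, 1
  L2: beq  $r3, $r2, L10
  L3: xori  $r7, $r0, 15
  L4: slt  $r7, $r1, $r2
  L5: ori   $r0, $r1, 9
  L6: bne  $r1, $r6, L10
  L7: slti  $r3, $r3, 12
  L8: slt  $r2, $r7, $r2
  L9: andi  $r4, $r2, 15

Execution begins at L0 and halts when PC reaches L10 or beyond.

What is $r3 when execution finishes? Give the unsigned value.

1

  step pc=0: addi  $r1, $r4, 9  regs=(0,17,5,5,8,11,4,6)
  step pc=1: addi  $r2, $r4, 1  regs=(0,17,9,5,8,11,4,6)
  step pc=2: beq  $r3, $r2, L10  cond=F  regs=(0,17,9,5,8,11,4,6)
  step pc=3: xori  $r7, $r0, 15  regs=(0,17,9,5,8,11,4,15)
  step pc=4: slt  $r7, $r1, $r2  regs=(0,17,9,5,8,11,4,0)
  step pc=5: ori   $r0, $r1, 9  regs=(0,17,9,5,8,11,4,0)
  step pc=6: bne  $r1, $r6, L10  cond=T  regs=(0,17,9,5,8,11,4,0)
  step pc=7: slti  $r3, $r3, 12  regs=(0,17,9,1,8,11,4,0)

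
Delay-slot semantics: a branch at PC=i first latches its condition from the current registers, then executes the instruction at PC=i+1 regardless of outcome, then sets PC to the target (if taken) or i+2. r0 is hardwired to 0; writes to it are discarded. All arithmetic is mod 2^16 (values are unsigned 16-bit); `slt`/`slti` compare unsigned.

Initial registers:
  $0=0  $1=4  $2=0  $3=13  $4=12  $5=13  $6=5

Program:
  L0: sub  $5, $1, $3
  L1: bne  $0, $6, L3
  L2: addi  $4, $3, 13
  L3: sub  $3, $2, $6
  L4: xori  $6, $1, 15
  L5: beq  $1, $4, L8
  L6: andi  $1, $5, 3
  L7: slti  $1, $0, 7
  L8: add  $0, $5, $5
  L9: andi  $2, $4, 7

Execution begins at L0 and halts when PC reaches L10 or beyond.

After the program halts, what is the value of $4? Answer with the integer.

  step pc=0: sub  $5, $1, $3  regs=(0,4,0,13,12,65527,5)
  step pc=1: bne  $0, $6, L3  cond=T  regs=(0,4,0,13,12,65527,5)
  step pc=2: addi  $4, $3, 13  regs=(0,4,0,13,26,65527,5)
  step pc=3: sub  $3, $2, $6  regs=(0,4,0,65531,26,65527,5)
  step pc=4: xori  $6, $1, 15  regs=(0,4,0,65531,26,65527,11)
  step pc=5: beq  $1, $4, L8  cond=F  regs=(0,4,0,65531,26,65527,11)
  step pc=6: andi  $1, $5, 3  regs=(0,3,0,65531,26,65527,11)
  step pc=7: slti  $1, $0, 7  regs=(0,1,0,65531,26,65527,11)
  step pc=8: add  $0, $5, $5  regs=(0,1,0,65531,26,65527,11)
  step pc=9: andi  $2, $4, 7  regs=(0,1,2,65531,26,65527,11)

26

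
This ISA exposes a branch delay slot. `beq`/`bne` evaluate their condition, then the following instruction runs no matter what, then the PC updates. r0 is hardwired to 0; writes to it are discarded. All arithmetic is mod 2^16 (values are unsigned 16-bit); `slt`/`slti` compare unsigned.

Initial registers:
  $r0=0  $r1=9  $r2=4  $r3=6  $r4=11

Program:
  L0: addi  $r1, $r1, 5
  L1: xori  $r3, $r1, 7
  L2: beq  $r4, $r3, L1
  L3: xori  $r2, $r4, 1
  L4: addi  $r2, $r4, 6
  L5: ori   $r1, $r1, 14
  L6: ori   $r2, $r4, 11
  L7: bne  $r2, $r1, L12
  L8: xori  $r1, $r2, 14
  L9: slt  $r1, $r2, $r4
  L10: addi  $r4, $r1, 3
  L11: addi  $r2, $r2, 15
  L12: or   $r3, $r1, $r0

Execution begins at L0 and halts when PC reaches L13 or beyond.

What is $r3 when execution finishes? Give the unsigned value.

5

  step pc=0: addi  $r1, $r1, 5  regs=(0,14,4,6,11)
  step pc=1: xori  $r3, $r1, 7  regs=(0,14,4,9,11)
  step pc=2: beq  $r4, $r3, L1  cond=F  regs=(0,14,4,9,11)
  step pc=3: xori  $r2, $r4, 1  regs=(0,14,10,9,11)
  step pc=4: addi  $r2, $r4, 6  regs=(0,14,17,9,11)
  step pc=5: ori   $r1, $r1, 14  regs=(0,14,17,9,11)
  step pc=6: ori   $r2, $r4, 11  regs=(0,14,11,9,11)
  step pc=7: bne  $r2, $r1, L12  cond=T  regs=(0,14,11,9,11)
  step pc=8: xori  $r1, $r2, 14  regs=(0,5,11,9,11)
  step pc=12: or   $r3, $r1, $r0  regs=(0,5,11,5,11)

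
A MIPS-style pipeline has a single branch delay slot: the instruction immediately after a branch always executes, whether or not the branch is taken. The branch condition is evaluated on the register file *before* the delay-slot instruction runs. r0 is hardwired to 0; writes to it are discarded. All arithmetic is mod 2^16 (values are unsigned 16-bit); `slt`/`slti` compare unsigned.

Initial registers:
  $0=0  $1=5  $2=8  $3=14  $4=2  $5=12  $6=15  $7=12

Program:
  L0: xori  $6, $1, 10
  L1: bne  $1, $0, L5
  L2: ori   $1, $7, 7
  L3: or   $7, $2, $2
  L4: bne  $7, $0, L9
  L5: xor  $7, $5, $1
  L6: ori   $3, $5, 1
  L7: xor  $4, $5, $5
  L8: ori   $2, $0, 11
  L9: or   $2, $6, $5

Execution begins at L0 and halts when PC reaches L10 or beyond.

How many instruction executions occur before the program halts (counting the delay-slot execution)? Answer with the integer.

8

#0 xori  $6, $1, 10 ; 0/5/8/14/2/12/15/12
#1 bne  $1, $0, L5 ; 0/5/8/14/2/12/15/12 ; →target
#2 ori   $1, $7, 7 ; 0/15/8/14/2/12/15/12
#5 xor  $7, $5, $1 ; 0/15/8/14/2/12/15/3
#6 ori   $3, $5, 1 ; 0/15/8/13/2/12/15/3
#7 xor  $4, $5, $5 ; 0/15/8/13/0/12/15/3
#8 ori   $2, $0, 11 ; 0/15/11/13/0/12/15/3
#9 or   $2, $6, $5 ; 0/15/15/13/0/12/15/3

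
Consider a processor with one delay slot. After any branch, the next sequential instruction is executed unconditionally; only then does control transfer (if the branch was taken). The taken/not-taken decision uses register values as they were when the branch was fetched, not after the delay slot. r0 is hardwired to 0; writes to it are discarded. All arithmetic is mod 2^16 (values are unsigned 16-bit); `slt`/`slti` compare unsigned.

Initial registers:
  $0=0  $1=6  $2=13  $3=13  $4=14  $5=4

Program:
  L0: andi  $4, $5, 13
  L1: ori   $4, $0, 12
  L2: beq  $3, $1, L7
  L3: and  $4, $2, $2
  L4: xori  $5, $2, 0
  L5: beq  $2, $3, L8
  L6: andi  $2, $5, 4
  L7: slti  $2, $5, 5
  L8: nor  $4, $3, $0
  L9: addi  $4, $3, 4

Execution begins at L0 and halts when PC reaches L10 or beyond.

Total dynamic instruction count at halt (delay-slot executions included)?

9

  step pc=0: andi  $4, $5, 13  regs=(0,6,13,13,4,4)
  step pc=1: ori   $4, $0, 12  regs=(0,6,13,13,12,4)
  step pc=2: beq  $3, $1, L7  cond=F  regs=(0,6,13,13,12,4)
  step pc=3: and  $4, $2, $2  regs=(0,6,13,13,13,4)
  step pc=4: xori  $5, $2, 0  regs=(0,6,13,13,13,13)
  step pc=5: beq  $2, $3, L8  cond=T  regs=(0,6,13,13,13,13)
  step pc=6: andi  $2, $5, 4  regs=(0,6,4,13,13,13)
  step pc=8: nor  $4, $3, $0  regs=(0,6,4,13,65522,13)
  step pc=9: addi  $4, $3, 4  regs=(0,6,4,13,17,13)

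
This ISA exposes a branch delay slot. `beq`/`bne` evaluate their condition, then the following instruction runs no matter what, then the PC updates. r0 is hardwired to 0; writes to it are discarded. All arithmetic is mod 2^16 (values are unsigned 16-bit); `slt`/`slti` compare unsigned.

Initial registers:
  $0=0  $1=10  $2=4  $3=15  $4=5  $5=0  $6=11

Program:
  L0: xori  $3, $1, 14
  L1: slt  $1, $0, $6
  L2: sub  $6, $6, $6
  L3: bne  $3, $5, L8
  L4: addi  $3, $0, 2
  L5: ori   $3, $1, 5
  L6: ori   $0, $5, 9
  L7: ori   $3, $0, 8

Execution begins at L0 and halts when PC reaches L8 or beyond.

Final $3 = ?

2

[0] xori  $3, $1, 14  →  {$0:0, $1:10, $2:4, $3:4, $4:5, $5:0, $6:11}
[1] slt  $1, $0, $6  →  {$0:0, $1:1, $2:4, $3:4, $4:5, $5:0, $6:11}
[2] sub  $6, $6, $6  →  {$0:0, $1:1, $2:4, $3:4, $4:5, $5:0, $6:0}
[3] bne  $3, $5, L8  →  {$0:0, $1:1, $2:4, $3:4, $4:5, $5:0, $6:0}  ⟨branch taken⟩
[4] addi  $3, $0, 2  →  {$0:0, $1:1, $2:4, $3:2, $4:5, $5:0, $6:0}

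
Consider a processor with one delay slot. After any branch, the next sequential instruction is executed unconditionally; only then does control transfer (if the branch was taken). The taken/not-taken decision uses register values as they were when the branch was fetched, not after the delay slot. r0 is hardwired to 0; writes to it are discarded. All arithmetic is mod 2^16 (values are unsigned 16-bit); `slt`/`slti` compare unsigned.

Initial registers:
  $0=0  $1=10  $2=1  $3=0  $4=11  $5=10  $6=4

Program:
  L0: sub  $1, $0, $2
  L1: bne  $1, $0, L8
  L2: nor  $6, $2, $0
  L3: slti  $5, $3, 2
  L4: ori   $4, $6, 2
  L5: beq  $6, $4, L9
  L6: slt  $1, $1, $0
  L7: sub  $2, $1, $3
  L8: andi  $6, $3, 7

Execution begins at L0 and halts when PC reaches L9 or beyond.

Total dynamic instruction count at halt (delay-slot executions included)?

[0] sub  $1, $0, $2  →  {$0:0, $1:65535, $2:1, $3:0, $4:11, $5:10, $6:4}
[1] bne  $1, $0, L8  →  {$0:0, $1:65535, $2:1, $3:0, $4:11, $5:10, $6:4}  ⟨branch taken⟩
[2] nor  $6, $2, $0  →  {$0:0, $1:65535, $2:1, $3:0, $4:11, $5:10, $6:65534}
[8] andi  $6, $3, 7  →  {$0:0, $1:65535, $2:1, $3:0, $4:11, $5:10, $6:0}

4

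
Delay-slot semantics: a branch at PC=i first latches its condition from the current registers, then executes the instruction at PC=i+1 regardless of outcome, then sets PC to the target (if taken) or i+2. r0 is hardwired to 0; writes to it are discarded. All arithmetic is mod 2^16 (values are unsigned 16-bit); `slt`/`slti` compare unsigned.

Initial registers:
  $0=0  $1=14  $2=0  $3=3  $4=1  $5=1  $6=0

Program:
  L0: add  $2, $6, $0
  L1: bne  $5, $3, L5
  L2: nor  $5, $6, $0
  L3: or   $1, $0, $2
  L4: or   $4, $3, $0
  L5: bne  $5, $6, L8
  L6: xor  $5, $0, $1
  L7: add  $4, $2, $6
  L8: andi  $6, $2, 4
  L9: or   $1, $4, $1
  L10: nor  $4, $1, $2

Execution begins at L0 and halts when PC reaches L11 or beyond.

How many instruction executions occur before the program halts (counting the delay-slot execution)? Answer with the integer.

  step pc=0: add  $2, $6, $0  regs=(0,14,0,3,1,1,0)
  step pc=1: bne  $5, $3, L5  cond=T  regs=(0,14,0,3,1,1,0)
  step pc=2: nor  $5, $6, $0  regs=(0,14,0,3,1,65535,0)
  step pc=5: bne  $5, $6, L8  cond=T  regs=(0,14,0,3,1,65535,0)
  step pc=6: xor  $5, $0, $1  regs=(0,14,0,3,1,14,0)
  step pc=8: andi  $6, $2, 4  regs=(0,14,0,3,1,14,0)
  step pc=9: or   $1, $4, $1  regs=(0,15,0,3,1,14,0)
  step pc=10: nor  $4, $1, $2  regs=(0,15,0,3,65520,14,0)

8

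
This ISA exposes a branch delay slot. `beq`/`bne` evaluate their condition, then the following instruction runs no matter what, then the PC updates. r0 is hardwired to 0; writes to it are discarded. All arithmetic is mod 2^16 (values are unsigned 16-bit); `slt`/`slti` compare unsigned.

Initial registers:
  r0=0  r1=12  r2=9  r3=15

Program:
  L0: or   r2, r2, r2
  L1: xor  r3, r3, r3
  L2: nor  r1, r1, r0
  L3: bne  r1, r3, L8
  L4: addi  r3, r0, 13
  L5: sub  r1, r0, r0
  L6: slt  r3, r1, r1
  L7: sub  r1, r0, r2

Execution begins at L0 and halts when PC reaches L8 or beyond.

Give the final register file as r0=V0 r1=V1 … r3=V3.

  step pc=0: or   r2, r2, r2  regs=(0,12,9,15)
  step pc=1: xor  r3, r3, r3  regs=(0,12,9,0)
  step pc=2: nor  r1, r1, r0  regs=(0,65523,9,0)
  step pc=3: bne  r1, r3, L8  cond=T  regs=(0,65523,9,0)
  step pc=4: addi  r3, r0, 13  regs=(0,65523,9,13)

r0=0 r1=65523 r2=9 r3=13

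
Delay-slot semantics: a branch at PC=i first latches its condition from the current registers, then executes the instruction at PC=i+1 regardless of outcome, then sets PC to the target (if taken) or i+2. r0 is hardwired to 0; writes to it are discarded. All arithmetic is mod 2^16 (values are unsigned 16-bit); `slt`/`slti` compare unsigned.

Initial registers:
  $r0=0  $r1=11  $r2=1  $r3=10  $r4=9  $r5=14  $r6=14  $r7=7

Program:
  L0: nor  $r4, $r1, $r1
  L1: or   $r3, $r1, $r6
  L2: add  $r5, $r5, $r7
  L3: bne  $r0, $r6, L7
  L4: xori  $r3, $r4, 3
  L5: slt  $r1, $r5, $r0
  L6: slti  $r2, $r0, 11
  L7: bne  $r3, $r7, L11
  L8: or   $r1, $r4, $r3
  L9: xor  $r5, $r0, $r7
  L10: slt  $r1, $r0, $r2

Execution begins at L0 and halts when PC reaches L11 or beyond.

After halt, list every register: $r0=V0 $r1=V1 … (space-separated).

$r0=0 $r1=65527 $r2=1 $r3=65527 $r4=65524 $r5=21 $r6=14 $r7=7

PC=0  nor  $r4, $r1, $r1     | $r0=0 $r1=11 $r2=1 $r3=10 $r4=65524 $r5=14 $r6=14 $r7=7
PC=1  or   $r3, $r1, $r6     | $r0=0 $r1=11 $r2=1 $r3=15 $r4=65524 $r5=14 $r6=14 $r7=7
PC=2  add  $r5, $r5, $r7     | $r0=0 $r1=11 $r2=1 $r3=15 $r4=65524 $r5=21 $r6=14 $r7=7
PC=3  bne  $r0, $r6, L7      | $r0=0 $r1=11 $r2=1 $r3=15 $r4=65524 $r5=21 $r6=14 $r7=7  [TAKEN]
PC=4  xori  $r3, $r4, 3      | $r0=0 $r1=11 $r2=1 $r3=65527 $r4=65524 $r5=21 $r6=14 $r7=7
PC=7  bne  $r3, $r7, L11     | $r0=0 $r1=11 $r2=1 $r3=65527 $r4=65524 $r5=21 $r6=14 $r7=7  [TAKEN]
PC=8  or   $r1, $r4, $r3     | $r0=0 $r1=65527 $r2=1 $r3=65527 $r4=65524 $r5=21 $r6=14 $r7=7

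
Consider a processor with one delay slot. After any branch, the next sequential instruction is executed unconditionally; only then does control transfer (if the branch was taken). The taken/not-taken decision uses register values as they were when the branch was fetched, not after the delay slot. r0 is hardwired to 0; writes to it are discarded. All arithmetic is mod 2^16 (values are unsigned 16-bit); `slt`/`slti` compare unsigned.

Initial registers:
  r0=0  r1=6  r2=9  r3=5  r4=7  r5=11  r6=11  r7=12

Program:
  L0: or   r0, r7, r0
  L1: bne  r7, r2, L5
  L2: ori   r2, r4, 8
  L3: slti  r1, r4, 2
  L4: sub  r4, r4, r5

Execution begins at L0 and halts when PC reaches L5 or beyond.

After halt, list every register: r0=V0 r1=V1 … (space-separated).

  step pc=0: or   r0, r7, r0  regs=(0,6,9,5,7,11,11,12)
  step pc=1: bne  r7, r2, L5  cond=T  regs=(0,6,9,5,7,11,11,12)
  step pc=2: ori   r2, r4, 8  regs=(0,6,15,5,7,11,11,12)

r0=0 r1=6 r2=15 r3=5 r4=7 r5=11 r6=11 r7=12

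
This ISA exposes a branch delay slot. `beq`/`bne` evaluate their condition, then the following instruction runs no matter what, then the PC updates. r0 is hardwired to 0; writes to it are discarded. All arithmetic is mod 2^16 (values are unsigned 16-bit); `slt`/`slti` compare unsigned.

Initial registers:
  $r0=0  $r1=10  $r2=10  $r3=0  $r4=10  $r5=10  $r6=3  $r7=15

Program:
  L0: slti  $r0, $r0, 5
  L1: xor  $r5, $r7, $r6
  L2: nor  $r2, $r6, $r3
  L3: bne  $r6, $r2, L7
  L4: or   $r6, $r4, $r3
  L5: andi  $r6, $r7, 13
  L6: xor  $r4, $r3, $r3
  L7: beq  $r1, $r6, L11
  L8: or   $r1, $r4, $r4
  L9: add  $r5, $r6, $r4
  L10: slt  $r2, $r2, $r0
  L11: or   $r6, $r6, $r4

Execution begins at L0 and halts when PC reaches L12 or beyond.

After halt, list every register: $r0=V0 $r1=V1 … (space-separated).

$r0=0 $r1=10 $r2=65532 $r3=0 $r4=10 $r5=12 $r6=10 $r7=15

  step pc=0: slti  $r0, $r0, 5  regs=(0,10,10,0,10,10,3,15)
  step pc=1: xor  $r5, $r7, $r6  regs=(0,10,10,0,10,12,3,15)
  step pc=2: nor  $r2, $r6, $r3  regs=(0,10,65532,0,10,12,3,15)
  step pc=3: bne  $r6, $r2, L7  cond=T  regs=(0,10,65532,0,10,12,3,15)
  step pc=4: or   $r6, $r4, $r3  regs=(0,10,65532,0,10,12,10,15)
  step pc=7: beq  $r1, $r6, L11  cond=T  regs=(0,10,65532,0,10,12,10,15)
  step pc=8: or   $r1, $r4, $r4  regs=(0,10,65532,0,10,12,10,15)
  step pc=11: or   $r6, $r6, $r4  regs=(0,10,65532,0,10,12,10,15)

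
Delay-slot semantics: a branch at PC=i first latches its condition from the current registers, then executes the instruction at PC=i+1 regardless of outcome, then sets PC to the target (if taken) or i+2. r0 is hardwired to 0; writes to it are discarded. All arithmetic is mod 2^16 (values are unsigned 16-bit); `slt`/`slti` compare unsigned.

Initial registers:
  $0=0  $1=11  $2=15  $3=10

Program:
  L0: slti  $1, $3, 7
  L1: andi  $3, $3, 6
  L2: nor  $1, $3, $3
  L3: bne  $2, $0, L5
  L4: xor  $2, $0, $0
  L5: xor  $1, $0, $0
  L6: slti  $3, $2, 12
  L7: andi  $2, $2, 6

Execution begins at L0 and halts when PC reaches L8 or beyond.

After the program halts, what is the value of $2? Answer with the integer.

0

[0] slti  $1, $3, 7  →  {$0:0, $1:0, $2:15, $3:10}
[1] andi  $3, $3, 6  →  {$0:0, $1:0, $2:15, $3:2}
[2] nor  $1, $3, $3  →  {$0:0, $1:65533, $2:15, $3:2}
[3] bne  $2, $0, L5  →  {$0:0, $1:65533, $2:15, $3:2}  ⟨branch taken⟩
[4] xor  $2, $0, $0  →  {$0:0, $1:65533, $2:0, $3:2}
[5] xor  $1, $0, $0  →  {$0:0, $1:0, $2:0, $3:2}
[6] slti  $3, $2, 12  →  {$0:0, $1:0, $2:0, $3:1}
[7] andi  $2, $2, 6  →  {$0:0, $1:0, $2:0, $3:1}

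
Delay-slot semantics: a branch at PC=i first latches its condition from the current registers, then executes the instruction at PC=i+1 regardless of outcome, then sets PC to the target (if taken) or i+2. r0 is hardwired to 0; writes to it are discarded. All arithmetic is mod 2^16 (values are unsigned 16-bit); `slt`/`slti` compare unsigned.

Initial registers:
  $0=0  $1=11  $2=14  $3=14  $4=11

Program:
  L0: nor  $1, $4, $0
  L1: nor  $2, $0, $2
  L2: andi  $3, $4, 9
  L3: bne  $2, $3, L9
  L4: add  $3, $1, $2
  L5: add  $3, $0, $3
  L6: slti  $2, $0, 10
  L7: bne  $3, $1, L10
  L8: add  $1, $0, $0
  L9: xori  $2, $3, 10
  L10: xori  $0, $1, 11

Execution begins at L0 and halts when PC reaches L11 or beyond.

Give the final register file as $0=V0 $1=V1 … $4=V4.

#0 nor  $1, $4, $0 ; 0/65524/14/14/11
#1 nor  $2, $0, $2 ; 0/65524/65521/14/11
#2 andi  $3, $4, 9 ; 0/65524/65521/9/11
#3 bne  $2, $3, L9 ; 0/65524/65521/9/11 ; →target
#4 add  $3, $1, $2 ; 0/65524/65521/65509/11
#9 xori  $2, $3, 10 ; 0/65524/65519/65509/11
#10 xori  $0, $1, 11 ; 0/65524/65519/65509/11

$0=0 $1=65524 $2=65519 $3=65509 $4=11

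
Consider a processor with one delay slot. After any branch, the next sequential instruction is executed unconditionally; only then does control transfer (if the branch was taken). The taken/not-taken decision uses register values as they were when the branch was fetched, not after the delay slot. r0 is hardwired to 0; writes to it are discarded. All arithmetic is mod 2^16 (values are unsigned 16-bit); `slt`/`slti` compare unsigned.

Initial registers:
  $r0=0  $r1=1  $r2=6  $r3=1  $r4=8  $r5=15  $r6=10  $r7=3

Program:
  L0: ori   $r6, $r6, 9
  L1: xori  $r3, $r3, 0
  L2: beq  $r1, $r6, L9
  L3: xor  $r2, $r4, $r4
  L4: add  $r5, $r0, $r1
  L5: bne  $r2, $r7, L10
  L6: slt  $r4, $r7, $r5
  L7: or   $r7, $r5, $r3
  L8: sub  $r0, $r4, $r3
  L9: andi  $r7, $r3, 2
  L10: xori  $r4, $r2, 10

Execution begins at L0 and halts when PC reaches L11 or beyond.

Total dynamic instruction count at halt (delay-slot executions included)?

  step pc=0: ori   $r6, $r6, 9  regs=(0,1,6,1,8,15,11,3)
  step pc=1: xori  $r3, $r3, 0  regs=(0,1,6,1,8,15,11,3)
  step pc=2: beq  $r1, $r6, L9  cond=F  regs=(0,1,6,1,8,15,11,3)
  step pc=3: xor  $r2, $r4, $r4  regs=(0,1,0,1,8,15,11,3)
  step pc=4: add  $r5, $r0, $r1  regs=(0,1,0,1,8,1,11,3)
  step pc=5: bne  $r2, $r7, L10  cond=T  regs=(0,1,0,1,8,1,11,3)
  step pc=6: slt  $r4, $r7, $r5  regs=(0,1,0,1,0,1,11,3)
  step pc=10: xori  $r4, $r2, 10  regs=(0,1,0,1,10,1,11,3)

8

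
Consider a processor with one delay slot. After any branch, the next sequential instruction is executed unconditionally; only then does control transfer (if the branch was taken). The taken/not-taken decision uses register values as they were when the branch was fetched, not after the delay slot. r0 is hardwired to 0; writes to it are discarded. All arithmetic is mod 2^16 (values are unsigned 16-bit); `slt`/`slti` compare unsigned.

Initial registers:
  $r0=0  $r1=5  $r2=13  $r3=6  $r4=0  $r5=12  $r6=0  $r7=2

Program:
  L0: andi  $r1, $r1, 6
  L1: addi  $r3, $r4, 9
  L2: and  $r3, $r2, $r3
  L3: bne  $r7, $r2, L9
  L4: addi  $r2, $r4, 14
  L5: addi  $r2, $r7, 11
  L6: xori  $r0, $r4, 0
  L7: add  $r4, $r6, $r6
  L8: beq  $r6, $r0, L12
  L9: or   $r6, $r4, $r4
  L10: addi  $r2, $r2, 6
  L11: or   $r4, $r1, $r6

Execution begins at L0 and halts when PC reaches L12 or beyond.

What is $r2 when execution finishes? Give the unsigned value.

20

PC=0  andi  $r1, $r1, 6      | $r0=0 $r1=4 $r2=13 $r3=6 $r4=0 $r5=12 $r6=0 $r7=2
PC=1  addi  $r3, $r4, 9      | $r0=0 $r1=4 $r2=13 $r3=9 $r4=0 $r5=12 $r6=0 $r7=2
PC=2  and  $r3, $r2, $r3     | $r0=0 $r1=4 $r2=13 $r3=9 $r4=0 $r5=12 $r6=0 $r7=2
PC=3  bne  $r7, $r2, L9      | $r0=0 $r1=4 $r2=13 $r3=9 $r4=0 $r5=12 $r6=0 $r7=2  [TAKEN]
PC=4  addi  $r2, $r4, 14     | $r0=0 $r1=4 $r2=14 $r3=9 $r4=0 $r5=12 $r6=0 $r7=2
PC=9  or   $r6, $r4, $r4     | $r0=0 $r1=4 $r2=14 $r3=9 $r4=0 $r5=12 $r6=0 $r7=2
PC=10 addi  $r2, $r2, 6      | $r0=0 $r1=4 $r2=20 $r3=9 $r4=0 $r5=12 $r6=0 $r7=2
PC=11 or   $r4, $r1, $r6     | $r0=0 $r1=4 $r2=20 $r3=9 $r4=4 $r5=12 $r6=0 $r7=2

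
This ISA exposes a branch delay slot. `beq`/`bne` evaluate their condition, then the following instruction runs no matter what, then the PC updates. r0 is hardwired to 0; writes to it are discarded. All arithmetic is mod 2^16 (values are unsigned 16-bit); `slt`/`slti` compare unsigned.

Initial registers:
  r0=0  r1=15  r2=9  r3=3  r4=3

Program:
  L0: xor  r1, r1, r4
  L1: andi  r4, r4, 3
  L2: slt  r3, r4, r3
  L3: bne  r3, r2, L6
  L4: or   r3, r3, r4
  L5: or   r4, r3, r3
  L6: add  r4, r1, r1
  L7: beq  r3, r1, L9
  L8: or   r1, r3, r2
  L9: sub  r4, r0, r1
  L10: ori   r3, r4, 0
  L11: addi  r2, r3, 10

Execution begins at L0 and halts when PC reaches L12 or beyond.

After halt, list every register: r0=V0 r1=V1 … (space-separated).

PC=0  xor  r1, r1, r4        | r0=0 r1=12 r2=9 r3=3 r4=3
PC=1  andi  r4, r4, 3        | r0=0 r1=12 r2=9 r3=3 r4=3
PC=2  slt  r3, r4, r3        | r0=0 r1=12 r2=9 r3=0 r4=3
PC=3  bne  r3, r2, L6        | r0=0 r1=12 r2=9 r3=0 r4=3  [TAKEN]
PC=4  or   r3, r3, r4        | r0=0 r1=12 r2=9 r3=3 r4=3
PC=6  add  r4, r1, r1        | r0=0 r1=12 r2=9 r3=3 r4=24
PC=7  beq  r3, r1, L9        | r0=0 r1=12 r2=9 r3=3 r4=24  [not taken]
PC=8  or   r1, r3, r2        | r0=0 r1=11 r2=9 r3=3 r4=24
PC=9  sub  r4, r0, r1        | r0=0 r1=11 r2=9 r3=3 r4=65525
PC=10 ori   r3, r4, 0        | r0=0 r1=11 r2=9 r3=65525 r4=65525
PC=11 addi  r2, r3, 10       | r0=0 r1=11 r2=65535 r3=65525 r4=65525

r0=0 r1=11 r2=65535 r3=65525 r4=65525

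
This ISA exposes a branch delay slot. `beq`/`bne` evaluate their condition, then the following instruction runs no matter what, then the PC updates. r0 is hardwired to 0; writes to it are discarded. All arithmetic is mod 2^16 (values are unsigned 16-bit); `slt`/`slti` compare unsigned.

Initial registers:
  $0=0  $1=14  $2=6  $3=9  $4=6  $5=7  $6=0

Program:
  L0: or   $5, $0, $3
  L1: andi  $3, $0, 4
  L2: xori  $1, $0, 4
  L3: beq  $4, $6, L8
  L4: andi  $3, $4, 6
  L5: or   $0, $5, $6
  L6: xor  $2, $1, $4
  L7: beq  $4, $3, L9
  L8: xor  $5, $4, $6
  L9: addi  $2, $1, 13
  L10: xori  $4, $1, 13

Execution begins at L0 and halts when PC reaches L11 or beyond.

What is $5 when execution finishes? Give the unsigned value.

  step pc=0: or   $5, $0, $3  regs=(0,14,6,9,6,9,0)
  step pc=1: andi  $3, $0, 4  regs=(0,14,6,0,6,9,0)
  step pc=2: xori  $1, $0, 4  regs=(0,4,6,0,6,9,0)
  step pc=3: beq  $4, $6, L8  cond=F  regs=(0,4,6,0,6,9,0)
  step pc=4: andi  $3, $4, 6  regs=(0,4,6,6,6,9,0)
  step pc=5: or   $0, $5, $6  regs=(0,4,6,6,6,9,0)
  step pc=6: xor  $2, $1, $4  regs=(0,4,2,6,6,9,0)
  step pc=7: beq  $4, $3, L9  cond=T  regs=(0,4,2,6,6,9,0)
  step pc=8: xor  $5, $4, $6  regs=(0,4,2,6,6,6,0)
  step pc=9: addi  $2, $1, 13  regs=(0,4,17,6,6,6,0)
  step pc=10: xori  $4, $1, 13  regs=(0,4,17,6,9,6,0)

6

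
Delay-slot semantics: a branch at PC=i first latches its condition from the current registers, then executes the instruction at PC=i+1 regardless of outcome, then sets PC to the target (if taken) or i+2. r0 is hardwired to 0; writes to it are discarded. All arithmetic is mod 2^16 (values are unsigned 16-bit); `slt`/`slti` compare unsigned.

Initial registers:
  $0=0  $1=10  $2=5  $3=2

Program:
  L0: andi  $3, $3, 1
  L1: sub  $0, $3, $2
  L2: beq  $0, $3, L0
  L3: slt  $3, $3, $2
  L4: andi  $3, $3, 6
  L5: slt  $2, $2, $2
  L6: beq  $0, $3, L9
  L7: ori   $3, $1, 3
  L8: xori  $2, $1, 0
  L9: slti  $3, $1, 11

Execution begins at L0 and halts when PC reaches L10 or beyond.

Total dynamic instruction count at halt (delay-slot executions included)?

#0 andi  $3, $3, 1 ; 0/10/5/0
#1 sub  $0, $3, $2 ; 0/10/5/0
#2 beq  $0, $3, L0 ; 0/10/5/0 ; →target
#3 slt  $3, $3, $2 ; 0/10/5/1
#0 andi  $3, $3, 1 ; 0/10/5/1
#1 sub  $0, $3, $2 ; 0/10/5/1
#2 beq  $0, $3, L0 ; 0/10/5/1 ; →fallthru
#3 slt  $3, $3, $2 ; 0/10/5/1
#4 andi  $3, $3, 6 ; 0/10/5/0
#5 slt  $2, $2, $2 ; 0/10/0/0
#6 beq  $0, $3, L9 ; 0/10/0/0 ; →target
#7 ori   $3, $1, 3 ; 0/10/0/11
#9 slti  $3, $1, 11 ; 0/10/0/1

13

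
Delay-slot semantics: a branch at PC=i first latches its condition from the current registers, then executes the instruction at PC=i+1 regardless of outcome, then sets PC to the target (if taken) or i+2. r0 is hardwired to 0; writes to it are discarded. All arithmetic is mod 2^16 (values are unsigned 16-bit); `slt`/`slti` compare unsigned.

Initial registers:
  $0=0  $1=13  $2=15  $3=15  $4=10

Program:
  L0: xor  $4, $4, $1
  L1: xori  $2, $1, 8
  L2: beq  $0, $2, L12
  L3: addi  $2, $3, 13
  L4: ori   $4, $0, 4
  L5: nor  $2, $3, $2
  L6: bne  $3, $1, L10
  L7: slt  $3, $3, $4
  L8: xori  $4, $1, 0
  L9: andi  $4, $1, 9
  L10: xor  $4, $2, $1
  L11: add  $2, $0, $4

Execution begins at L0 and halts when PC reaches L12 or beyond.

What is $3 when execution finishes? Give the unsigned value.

0

[0] xor  $4, $4, $1  →  {$0:0, $1:13, $2:15, $3:15, $4:7}
[1] xori  $2, $1, 8  →  {$0:0, $1:13, $2:5, $3:15, $4:7}
[2] beq  $0, $2, L12  →  {$0:0, $1:13, $2:5, $3:15, $4:7}  ⟨branch fallthrough⟩
[3] addi  $2, $3, 13  →  {$0:0, $1:13, $2:28, $3:15, $4:7}
[4] ori   $4, $0, 4  →  {$0:0, $1:13, $2:28, $3:15, $4:4}
[5] nor  $2, $3, $2  →  {$0:0, $1:13, $2:65504, $3:15, $4:4}
[6] bne  $3, $1, L10  →  {$0:0, $1:13, $2:65504, $3:15, $4:4}  ⟨branch taken⟩
[7] slt  $3, $3, $4  →  {$0:0, $1:13, $2:65504, $3:0, $4:4}
[10] xor  $4, $2, $1  →  {$0:0, $1:13, $2:65504, $3:0, $4:65517}
[11] add  $2, $0, $4  →  {$0:0, $1:13, $2:65517, $3:0, $4:65517}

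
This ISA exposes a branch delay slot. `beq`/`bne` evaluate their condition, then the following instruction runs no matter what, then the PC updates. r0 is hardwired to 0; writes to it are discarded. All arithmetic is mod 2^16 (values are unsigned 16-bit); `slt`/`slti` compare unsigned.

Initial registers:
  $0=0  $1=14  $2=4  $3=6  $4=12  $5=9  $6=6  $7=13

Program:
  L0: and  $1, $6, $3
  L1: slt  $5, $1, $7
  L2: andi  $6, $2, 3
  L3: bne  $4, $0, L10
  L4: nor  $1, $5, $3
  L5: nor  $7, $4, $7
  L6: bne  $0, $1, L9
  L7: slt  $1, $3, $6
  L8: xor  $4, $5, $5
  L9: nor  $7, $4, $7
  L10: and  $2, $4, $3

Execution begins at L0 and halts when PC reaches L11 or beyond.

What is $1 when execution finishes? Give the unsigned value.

65528

#0 and  $1, $6, $3 ; 0/6/4/6/12/9/6/13
#1 slt  $5, $1, $7 ; 0/6/4/6/12/1/6/13
#2 andi  $6, $2, 3 ; 0/6/4/6/12/1/0/13
#3 bne  $4, $0, L10 ; 0/6/4/6/12/1/0/13 ; →target
#4 nor  $1, $5, $3 ; 0/65528/4/6/12/1/0/13
#10 and  $2, $4, $3 ; 0/65528/4/6/12/1/0/13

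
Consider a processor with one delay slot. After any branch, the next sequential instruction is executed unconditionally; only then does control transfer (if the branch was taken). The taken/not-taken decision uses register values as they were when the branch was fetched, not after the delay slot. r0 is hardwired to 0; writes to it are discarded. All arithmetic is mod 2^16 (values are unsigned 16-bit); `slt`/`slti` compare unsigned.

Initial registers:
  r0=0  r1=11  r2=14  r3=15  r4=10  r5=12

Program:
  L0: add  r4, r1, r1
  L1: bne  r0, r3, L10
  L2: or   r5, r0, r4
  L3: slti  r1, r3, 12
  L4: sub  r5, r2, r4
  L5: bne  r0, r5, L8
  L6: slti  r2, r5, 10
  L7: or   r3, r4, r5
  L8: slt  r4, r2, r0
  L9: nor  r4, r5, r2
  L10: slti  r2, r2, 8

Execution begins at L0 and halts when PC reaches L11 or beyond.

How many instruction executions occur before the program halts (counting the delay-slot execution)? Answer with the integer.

PC=0  add  r4, r1, r1        | r0=0 r1=11 r2=14 r3=15 r4=22 r5=12
PC=1  bne  r0, r3, L10       | r0=0 r1=11 r2=14 r3=15 r4=22 r5=12  [TAKEN]
PC=2  or   r5, r0, r4        | r0=0 r1=11 r2=14 r3=15 r4=22 r5=22
PC=10 slti  r2, r2, 8        | r0=0 r1=11 r2=0 r3=15 r4=22 r5=22

4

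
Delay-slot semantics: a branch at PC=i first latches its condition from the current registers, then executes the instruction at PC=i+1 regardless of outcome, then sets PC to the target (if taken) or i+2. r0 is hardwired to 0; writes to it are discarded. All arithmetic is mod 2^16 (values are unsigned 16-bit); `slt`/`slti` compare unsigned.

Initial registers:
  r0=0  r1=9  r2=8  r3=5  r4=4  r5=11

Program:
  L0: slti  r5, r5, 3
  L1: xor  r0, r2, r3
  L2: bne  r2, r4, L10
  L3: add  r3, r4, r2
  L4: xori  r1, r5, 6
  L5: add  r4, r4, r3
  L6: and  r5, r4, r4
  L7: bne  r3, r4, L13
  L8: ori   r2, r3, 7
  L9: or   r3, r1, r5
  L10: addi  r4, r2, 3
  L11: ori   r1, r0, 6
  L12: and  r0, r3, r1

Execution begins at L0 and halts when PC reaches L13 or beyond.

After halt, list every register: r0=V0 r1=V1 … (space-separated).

#0 slti  r5, r5, 3 ; 0/9/8/5/4/0
#1 xor  r0, r2, r3 ; 0/9/8/5/4/0
#2 bne  r2, r4, L10 ; 0/9/8/5/4/0 ; →target
#3 add  r3, r4, r2 ; 0/9/8/12/4/0
#10 addi  r4, r2, 3 ; 0/9/8/12/11/0
#11 ori   r1, r0, 6 ; 0/6/8/12/11/0
#12 and  r0, r3, r1 ; 0/6/8/12/11/0

r0=0 r1=6 r2=8 r3=12 r4=11 r5=0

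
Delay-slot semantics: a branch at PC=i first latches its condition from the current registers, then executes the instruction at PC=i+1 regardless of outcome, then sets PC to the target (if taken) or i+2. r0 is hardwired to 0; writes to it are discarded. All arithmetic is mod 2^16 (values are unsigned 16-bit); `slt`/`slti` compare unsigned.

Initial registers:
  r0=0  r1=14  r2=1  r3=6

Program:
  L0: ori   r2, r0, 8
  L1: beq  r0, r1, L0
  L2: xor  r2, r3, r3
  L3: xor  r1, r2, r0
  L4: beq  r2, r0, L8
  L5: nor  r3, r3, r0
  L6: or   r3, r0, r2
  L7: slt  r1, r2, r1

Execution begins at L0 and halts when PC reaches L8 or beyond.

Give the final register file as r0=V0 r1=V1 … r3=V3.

r0=0 r1=0 r2=0 r3=65529

PC=0  ori   r2, r0, 8        | r0=0 r1=14 r2=8 r3=6
PC=1  beq  r0, r1, L0        | r0=0 r1=14 r2=8 r3=6  [not taken]
PC=2  xor  r2, r3, r3        | r0=0 r1=14 r2=0 r3=6
PC=3  xor  r1, r2, r0        | r0=0 r1=0 r2=0 r3=6
PC=4  beq  r2, r0, L8        | r0=0 r1=0 r2=0 r3=6  [TAKEN]
PC=5  nor  r3, r3, r0        | r0=0 r1=0 r2=0 r3=65529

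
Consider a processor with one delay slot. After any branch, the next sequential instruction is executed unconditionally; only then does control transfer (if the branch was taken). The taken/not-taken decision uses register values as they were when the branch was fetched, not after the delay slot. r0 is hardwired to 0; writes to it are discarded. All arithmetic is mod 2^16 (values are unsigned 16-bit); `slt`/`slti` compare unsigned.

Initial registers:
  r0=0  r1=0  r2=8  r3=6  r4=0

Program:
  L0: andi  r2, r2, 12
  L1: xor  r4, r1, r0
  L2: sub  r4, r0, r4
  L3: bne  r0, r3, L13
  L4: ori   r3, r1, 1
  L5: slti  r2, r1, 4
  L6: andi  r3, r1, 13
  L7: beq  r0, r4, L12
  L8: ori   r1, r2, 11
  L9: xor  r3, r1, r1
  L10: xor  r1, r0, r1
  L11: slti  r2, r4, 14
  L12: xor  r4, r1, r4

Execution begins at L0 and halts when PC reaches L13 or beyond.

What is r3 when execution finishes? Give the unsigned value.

1

#0 andi  r2, r2, 12 ; 0/0/8/6/0
#1 xor  r4, r1, r0 ; 0/0/8/6/0
#2 sub  r4, r0, r4 ; 0/0/8/6/0
#3 bne  r0, r3, L13 ; 0/0/8/6/0 ; →target
#4 ori   r3, r1, 1 ; 0/0/8/1/0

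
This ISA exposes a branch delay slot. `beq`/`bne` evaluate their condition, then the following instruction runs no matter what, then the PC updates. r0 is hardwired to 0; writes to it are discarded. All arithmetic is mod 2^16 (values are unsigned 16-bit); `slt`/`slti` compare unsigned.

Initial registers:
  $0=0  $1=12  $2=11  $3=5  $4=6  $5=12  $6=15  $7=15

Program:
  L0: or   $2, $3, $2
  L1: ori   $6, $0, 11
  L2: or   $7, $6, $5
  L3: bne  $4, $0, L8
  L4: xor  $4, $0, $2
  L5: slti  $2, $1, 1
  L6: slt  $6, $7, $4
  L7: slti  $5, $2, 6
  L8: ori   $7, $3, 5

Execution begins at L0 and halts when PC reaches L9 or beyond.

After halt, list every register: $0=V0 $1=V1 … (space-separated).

$0=0 $1=12 $2=15 $3=5 $4=15 $5=12 $6=11 $7=5

[0] or   $2, $3, $2  →  {$0:0, $1:12, $2:15, $3:5, $4:6, $5:12, $6:15, $7:15}
[1] ori   $6, $0, 11  →  {$0:0, $1:12, $2:15, $3:5, $4:6, $5:12, $6:11, $7:15}
[2] or   $7, $6, $5  →  {$0:0, $1:12, $2:15, $3:5, $4:6, $5:12, $6:11, $7:15}
[3] bne  $4, $0, L8  →  {$0:0, $1:12, $2:15, $3:5, $4:6, $5:12, $6:11, $7:15}  ⟨branch taken⟩
[4] xor  $4, $0, $2  →  {$0:0, $1:12, $2:15, $3:5, $4:15, $5:12, $6:11, $7:15}
[8] ori   $7, $3, 5  →  {$0:0, $1:12, $2:15, $3:5, $4:15, $5:12, $6:11, $7:5}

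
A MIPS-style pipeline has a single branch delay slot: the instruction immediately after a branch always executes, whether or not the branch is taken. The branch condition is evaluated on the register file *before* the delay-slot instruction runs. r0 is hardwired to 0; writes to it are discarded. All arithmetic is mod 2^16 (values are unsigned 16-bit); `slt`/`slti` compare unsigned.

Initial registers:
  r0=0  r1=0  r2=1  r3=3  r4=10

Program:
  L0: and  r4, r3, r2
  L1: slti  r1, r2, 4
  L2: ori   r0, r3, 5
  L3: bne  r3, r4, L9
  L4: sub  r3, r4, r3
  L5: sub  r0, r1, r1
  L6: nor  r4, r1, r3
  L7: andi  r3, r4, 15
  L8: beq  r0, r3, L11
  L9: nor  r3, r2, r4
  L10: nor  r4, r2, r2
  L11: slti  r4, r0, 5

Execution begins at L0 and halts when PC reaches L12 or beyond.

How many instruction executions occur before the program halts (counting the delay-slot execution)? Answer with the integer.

#0 and  r4, r3, r2 ; 0/0/1/3/1
#1 slti  r1, r2, 4 ; 0/1/1/3/1
#2 ori   r0, r3, 5 ; 0/1/1/3/1
#3 bne  r3, r4, L9 ; 0/1/1/3/1 ; →target
#4 sub  r3, r4, r3 ; 0/1/1/65534/1
#9 nor  r3, r2, r4 ; 0/1/1/65534/1
#10 nor  r4, r2, r2 ; 0/1/1/65534/65534
#11 slti  r4, r0, 5 ; 0/1/1/65534/1

8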